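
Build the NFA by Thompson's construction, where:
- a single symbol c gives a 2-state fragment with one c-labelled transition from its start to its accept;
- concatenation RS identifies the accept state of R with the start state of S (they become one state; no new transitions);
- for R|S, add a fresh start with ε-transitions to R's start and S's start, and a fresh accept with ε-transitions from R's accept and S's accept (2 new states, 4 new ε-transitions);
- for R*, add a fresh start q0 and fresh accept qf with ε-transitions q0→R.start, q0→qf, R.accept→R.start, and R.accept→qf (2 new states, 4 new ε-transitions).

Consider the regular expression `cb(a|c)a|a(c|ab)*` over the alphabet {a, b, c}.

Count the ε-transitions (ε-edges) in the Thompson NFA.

16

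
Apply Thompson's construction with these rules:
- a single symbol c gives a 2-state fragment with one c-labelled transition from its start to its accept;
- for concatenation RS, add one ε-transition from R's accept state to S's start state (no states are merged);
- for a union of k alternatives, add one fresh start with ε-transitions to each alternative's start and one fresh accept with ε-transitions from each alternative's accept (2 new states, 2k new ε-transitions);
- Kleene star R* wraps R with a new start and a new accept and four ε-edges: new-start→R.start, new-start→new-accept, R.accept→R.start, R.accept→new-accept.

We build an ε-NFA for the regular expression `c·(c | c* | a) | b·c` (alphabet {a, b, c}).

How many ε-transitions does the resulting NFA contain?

Recursing over subexpressions:
Each of the 6 symbol leaves contributes 0 ε-transitions.
  c* — 4 ε-transitions
  c | c* | a — 10 ε-transitions
  c·(c | c* | a) — 11 ε-transitions
  b·c — 1 ε-transition
  c·(c | c* | a) | b·c — 16 ε-transitions

16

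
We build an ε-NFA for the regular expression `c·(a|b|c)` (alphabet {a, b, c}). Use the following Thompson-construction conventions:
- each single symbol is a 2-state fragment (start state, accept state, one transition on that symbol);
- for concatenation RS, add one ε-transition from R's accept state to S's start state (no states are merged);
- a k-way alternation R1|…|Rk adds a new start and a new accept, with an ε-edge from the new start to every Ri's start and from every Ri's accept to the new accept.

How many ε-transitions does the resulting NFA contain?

7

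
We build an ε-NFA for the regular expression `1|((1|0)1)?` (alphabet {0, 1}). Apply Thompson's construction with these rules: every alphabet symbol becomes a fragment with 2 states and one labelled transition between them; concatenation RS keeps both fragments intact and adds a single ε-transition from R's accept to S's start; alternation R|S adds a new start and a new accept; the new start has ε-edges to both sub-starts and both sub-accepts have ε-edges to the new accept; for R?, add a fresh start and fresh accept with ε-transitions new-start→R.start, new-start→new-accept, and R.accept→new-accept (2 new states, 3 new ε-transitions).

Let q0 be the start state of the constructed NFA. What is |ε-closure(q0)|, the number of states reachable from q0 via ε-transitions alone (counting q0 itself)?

8

Let C(F) = |ε-closure(F.start)| within fragment F, and note whether F accepts ε. Symbol fragments have C = 1 and do not accept ε. Then:
  1|0 — new start ε-reaches every alternative's start; none of them accept ε, so the new accept is not reached: |closure| = 1 + 1 + 1 = 3
  (1|0)1 — same as the first factor's closure: |closure| = 3
  ((1|0)1)? — new start has ε-edges to the inner start and to the new accept, so |closure| = 2 + 3 = 5
  1|((1|0)1)? — new start ε-reaches every alternative's start; at least one alternative accepts ε, so the union's new accept is reached too: |closure| = 1 + 1 + 5 + 1 = 8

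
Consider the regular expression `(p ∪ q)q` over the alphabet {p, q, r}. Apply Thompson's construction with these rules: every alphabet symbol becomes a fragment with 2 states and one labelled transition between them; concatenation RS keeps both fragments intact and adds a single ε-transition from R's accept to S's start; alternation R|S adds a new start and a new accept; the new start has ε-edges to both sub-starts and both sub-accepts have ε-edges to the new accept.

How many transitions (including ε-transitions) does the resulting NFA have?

8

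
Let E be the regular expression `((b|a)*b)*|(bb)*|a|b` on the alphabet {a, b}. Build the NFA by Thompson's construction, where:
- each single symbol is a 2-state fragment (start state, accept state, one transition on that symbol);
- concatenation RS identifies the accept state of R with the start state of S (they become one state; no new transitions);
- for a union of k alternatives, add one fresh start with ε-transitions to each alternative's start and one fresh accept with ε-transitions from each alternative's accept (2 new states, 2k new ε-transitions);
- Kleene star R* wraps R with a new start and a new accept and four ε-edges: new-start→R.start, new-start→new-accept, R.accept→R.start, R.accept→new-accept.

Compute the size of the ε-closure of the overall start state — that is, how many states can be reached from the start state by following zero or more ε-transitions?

Compute the ε-closure size of each fragment's start state recursively; a symbol fragment's start has no outgoing ε-edge, so its closure is just itself (size 1).
  b|a — new start ε-reaches every alternative's start; none of them accept ε, so the new accept is not reached: |closure| = 1 + 1 + 1 = 3
  (b|a)* — |closure| = 1 (new start) + 3 (body) + 1 (new accept) = 5
  (b|a)*b — the left operand accepts ε, so the closure extends into the next operand (the shared merged state is already counted); |closure| = 5 + (1−1) = 5
  ((b|a)*b)* — |closure| = 1 (new start) + 5 (body) + 1 (new accept) = 7
  bb — |closure| equals the left operand's closure size = 1 (its accept is not ε-reachable, so the closure stops there)
  (bb)* — new start has ε-edges to the inner start and to the new accept, so |closure| = 2 + 1 = 3
  ((b|a)*b)*|(bb)*|a|b — new start ε-reaches every alternative's start; at least one alternative accepts ε, so the union's new accept is reached too: |closure| = 1 + 7 + 3 + 1 + 1 + 1 = 14

14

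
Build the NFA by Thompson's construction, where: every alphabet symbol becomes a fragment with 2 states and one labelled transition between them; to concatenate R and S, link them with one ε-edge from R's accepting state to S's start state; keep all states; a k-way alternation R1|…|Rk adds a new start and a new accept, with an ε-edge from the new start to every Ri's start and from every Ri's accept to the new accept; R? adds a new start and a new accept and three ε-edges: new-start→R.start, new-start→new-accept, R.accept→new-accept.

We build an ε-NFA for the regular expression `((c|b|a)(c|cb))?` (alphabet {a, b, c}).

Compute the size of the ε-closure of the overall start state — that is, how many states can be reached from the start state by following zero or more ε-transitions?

6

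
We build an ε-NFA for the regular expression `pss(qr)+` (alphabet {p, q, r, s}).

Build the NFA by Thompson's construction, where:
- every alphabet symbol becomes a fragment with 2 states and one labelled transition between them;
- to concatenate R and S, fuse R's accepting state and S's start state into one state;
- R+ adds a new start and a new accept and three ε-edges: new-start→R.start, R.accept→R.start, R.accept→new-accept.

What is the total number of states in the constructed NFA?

8

Per subexpression:
Each of the 5 symbol leaves contributes a 2-state fragment.
  qr → 3 states
  (qr)+ → 5 states
  pss(qr)+ → 8 states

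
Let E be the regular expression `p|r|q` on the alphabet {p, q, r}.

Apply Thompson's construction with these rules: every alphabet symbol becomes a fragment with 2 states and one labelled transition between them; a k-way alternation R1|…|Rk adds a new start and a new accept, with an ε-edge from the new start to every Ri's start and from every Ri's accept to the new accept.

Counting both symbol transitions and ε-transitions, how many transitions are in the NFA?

9

Recursing over subexpressions:
Each of the 3 symbol leaves contributes 1 transition (1 symbol, 0 ε).
  p|r|q : 9 transitions (3 symbol, 6 ε)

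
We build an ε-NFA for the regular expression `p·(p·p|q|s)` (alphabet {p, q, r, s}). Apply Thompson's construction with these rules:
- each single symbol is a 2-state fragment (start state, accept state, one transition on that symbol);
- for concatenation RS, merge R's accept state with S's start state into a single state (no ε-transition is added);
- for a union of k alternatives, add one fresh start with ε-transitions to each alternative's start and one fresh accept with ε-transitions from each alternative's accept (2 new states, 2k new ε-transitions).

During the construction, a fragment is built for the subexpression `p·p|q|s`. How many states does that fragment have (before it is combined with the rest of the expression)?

Fragment for `p·p|q|s`:
Each of the 4 symbol leaves contributes a 2-state fragment.
  p·p = 3 states
  p·p|q|s = 9 states

9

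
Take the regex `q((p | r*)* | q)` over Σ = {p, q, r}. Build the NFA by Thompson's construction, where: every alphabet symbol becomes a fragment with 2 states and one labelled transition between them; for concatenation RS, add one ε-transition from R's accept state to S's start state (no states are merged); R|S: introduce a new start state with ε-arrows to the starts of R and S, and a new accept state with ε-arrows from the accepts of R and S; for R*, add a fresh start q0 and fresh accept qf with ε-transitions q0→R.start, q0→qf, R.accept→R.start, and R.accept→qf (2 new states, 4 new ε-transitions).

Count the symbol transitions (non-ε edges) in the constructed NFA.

Bottom-up over the parse tree:
Each of the 4 symbol leaves contributes exactly 1 symbol transition.
  r* : 1 symbol transition
  p | r* : 2 symbol transitions
  (p | r*)* : 2 symbol transitions
  (p | r*)* | q : 3 symbol transitions
  q((p | r*)* | q) : 4 symbol transitions

4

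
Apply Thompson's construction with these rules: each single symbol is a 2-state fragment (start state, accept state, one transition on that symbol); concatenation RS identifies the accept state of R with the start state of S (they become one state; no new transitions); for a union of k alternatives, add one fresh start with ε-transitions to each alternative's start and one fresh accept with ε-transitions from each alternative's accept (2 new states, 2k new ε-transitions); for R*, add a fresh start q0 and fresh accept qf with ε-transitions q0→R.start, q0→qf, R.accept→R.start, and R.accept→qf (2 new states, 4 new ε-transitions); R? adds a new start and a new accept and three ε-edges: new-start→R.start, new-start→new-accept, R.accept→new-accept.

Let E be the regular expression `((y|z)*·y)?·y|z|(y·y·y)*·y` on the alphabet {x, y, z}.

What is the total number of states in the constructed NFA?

23

Recursing over subexpressions:
Each of the 9 symbol leaves contributes a 2-state fragment.
  y|z : 6 states
  (y|z)* : 8 states
  (y|z)*·y : 9 states
  ((y|z)*·y)? : 11 states
  ((y|z)*·y)?·y : 12 states
  y·y·y : 4 states
  (y·y·y)* : 6 states
  (y·y·y)*·y : 7 states
  ((y|z)*·y)?·y|z|(y·y·y)*·y : 23 states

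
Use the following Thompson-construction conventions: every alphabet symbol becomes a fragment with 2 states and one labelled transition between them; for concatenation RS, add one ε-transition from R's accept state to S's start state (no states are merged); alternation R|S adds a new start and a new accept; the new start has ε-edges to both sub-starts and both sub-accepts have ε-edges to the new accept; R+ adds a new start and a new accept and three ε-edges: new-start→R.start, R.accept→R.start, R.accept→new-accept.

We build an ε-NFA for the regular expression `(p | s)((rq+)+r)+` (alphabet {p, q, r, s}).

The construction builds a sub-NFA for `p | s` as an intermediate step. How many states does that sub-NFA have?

6

Fragment for `p | s`:
Each of the 2 symbol leaves contributes a 2-state fragment.
  p | s → 6 states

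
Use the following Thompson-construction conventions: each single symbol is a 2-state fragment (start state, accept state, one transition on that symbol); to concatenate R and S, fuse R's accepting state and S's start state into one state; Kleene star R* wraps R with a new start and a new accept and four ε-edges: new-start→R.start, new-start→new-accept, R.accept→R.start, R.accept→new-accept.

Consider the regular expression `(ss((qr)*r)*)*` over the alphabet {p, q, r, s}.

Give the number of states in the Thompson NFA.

Per subexpression:
Each of the 5 symbol leaves contributes a 2-state fragment.
  qr — 3 states
  (qr)* — 5 states
  (qr)*r — 6 states
  ((qr)*r)* — 8 states
  ss((qr)*r)* — 10 states
  (ss((qr)*r)*)* — 12 states

12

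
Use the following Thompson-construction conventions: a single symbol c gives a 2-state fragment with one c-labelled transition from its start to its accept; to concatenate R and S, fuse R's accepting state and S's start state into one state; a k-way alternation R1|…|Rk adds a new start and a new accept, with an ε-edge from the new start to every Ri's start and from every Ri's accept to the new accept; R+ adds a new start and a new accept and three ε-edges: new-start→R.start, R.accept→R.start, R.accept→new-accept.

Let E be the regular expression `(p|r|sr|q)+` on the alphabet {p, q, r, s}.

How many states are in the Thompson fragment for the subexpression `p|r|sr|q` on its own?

Fragment for `p|r|sr|q`:
Each of the 5 symbol leaves contributes a 2-state fragment.
  sr → 3 states
  p|r|sr|q → 11 states

11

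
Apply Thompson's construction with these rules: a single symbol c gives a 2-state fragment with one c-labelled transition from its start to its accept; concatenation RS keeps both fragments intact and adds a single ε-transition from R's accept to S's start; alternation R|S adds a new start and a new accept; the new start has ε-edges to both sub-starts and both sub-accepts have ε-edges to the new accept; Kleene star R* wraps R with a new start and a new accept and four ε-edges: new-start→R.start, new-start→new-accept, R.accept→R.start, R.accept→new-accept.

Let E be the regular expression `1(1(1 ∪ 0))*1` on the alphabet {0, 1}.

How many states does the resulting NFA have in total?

By structural recursion:
Each of the 5 symbol leaves contributes a 2-state fragment.
  1 ∪ 0 — 6 states
  1(1 ∪ 0) — 8 states
  (1(1 ∪ 0))* — 10 states
  1(1(1 ∪ 0))*1 — 14 states

14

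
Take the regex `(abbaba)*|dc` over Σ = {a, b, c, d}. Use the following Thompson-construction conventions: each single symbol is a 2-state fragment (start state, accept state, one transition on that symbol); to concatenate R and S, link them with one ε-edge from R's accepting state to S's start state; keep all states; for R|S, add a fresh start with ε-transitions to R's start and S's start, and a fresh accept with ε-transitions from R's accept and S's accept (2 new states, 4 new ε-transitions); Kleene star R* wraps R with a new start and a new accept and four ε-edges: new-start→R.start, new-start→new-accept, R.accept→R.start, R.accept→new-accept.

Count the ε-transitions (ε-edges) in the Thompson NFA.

Bottom-up over the parse tree:
Each of the 8 symbol leaves contributes 0 ε-transitions.
  abbaba = 5 ε-transitions
  (abbaba)* = 9 ε-transitions
  dc = 1 ε-transition
  (abbaba)*|dc = 14 ε-transitions

14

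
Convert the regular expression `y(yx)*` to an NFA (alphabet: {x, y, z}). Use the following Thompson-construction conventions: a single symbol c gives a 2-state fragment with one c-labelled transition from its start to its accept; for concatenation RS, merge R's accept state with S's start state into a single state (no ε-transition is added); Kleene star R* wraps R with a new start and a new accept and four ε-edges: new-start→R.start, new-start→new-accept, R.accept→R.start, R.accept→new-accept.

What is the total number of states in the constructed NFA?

6

By structural recursion:
Each of the 3 symbol leaves contributes a 2-state fragment.
  yx → 3 states
  (yx)* → 5 states
  y(yx)* → 6 states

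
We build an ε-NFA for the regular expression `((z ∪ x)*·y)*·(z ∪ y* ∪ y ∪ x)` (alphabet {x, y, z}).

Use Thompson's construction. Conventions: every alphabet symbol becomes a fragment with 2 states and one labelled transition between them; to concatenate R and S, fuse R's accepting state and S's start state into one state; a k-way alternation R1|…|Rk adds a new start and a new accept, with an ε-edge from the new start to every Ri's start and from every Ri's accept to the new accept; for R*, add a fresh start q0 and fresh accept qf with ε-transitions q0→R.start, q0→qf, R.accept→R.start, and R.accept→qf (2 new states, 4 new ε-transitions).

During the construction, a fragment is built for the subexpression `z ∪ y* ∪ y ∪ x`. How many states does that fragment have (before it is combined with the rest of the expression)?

Fragment for `z ∪ y* ∪ y ∪ x`:
Each of the 4 symbol leaves contributes a 2-state fragment.
  y* : 4 states
  z ∪ y* ∪ y ∪ x : 12 states

12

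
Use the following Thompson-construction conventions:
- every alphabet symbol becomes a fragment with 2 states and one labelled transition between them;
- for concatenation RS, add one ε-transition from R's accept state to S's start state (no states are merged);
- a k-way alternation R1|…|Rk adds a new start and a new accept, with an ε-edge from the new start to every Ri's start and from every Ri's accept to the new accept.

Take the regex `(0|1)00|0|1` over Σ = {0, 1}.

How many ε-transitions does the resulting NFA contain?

12

Building bottom-up:
Each of the 6 symbol leaves contributes 0 ε-transitions.
  0|1 : 4 ε-transitions
  (0|1)00 : 6 ε-transitions
  (0|1)00|0|1 : 12 ε-transitions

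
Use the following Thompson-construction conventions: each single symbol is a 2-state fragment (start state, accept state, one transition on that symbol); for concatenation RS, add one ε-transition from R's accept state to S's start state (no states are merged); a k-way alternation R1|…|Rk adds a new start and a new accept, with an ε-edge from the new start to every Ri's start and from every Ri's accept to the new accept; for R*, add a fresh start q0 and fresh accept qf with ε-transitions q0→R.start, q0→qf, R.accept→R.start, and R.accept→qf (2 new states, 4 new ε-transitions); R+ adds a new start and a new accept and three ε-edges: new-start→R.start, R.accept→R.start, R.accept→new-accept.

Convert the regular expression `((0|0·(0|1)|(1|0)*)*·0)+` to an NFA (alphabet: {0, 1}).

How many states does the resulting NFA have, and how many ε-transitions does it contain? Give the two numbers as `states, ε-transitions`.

26, 27

By structural recursion:
Each of the 7 symbol leaves contributes 2 states and 0 ε-transitions.
  0|1 — 6 states, 4 ε-transitions
  0·(0|1) — 8 states, 5 ε-transitions
  1|0 — 6 states, 4 ε-transitions
  (1|0)* — 8 states, 8 ε-transitions
  0|0·(0|1)|(1|0)* — 20 states, 19 ε-transitions
  (0|0·(0|1)|(1|0)*)* — 22 states, 23 ε-transitions
  (0|0·(0|1)|(1|0)*)*·0 — 24 states, 24 ε-transitions
  ((0|0·(0|1)|(1|0)*)*·0)+ — 26 states, 27 ε-transitions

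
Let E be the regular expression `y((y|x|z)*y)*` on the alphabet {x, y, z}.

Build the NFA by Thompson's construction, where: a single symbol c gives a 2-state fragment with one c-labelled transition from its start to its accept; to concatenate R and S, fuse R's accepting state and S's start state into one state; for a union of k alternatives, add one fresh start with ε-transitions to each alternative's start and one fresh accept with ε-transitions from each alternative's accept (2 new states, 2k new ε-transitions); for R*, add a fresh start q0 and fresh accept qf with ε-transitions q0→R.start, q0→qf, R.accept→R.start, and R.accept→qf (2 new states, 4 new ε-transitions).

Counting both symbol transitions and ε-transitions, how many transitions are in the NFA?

19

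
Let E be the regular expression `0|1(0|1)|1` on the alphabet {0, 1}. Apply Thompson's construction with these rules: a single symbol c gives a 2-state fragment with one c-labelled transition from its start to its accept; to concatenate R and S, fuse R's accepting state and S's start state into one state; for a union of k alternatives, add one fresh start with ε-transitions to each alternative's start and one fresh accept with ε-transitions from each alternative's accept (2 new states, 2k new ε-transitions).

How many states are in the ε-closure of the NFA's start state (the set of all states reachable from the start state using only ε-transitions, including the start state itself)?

4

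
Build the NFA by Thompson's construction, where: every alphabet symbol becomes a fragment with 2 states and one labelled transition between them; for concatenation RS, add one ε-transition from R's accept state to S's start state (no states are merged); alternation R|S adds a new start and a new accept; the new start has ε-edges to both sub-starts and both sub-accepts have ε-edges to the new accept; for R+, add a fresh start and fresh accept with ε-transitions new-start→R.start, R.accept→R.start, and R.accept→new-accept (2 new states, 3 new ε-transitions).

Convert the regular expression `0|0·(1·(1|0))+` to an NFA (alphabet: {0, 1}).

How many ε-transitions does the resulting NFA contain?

Bottom-up over the parse tree:
Each of the 5 symbol leaves contributes 0 ε-transitions.
  1|0 : 4 ε-transitions
  1·(1|0) : 5 ε-transitions
  (1·(1|0))+ : 8 ε-transitions
  0·(1·(1|0))+ : 9 ε-transitions
  0|0·(1·(1|0))+ : 13 ε-transitions

13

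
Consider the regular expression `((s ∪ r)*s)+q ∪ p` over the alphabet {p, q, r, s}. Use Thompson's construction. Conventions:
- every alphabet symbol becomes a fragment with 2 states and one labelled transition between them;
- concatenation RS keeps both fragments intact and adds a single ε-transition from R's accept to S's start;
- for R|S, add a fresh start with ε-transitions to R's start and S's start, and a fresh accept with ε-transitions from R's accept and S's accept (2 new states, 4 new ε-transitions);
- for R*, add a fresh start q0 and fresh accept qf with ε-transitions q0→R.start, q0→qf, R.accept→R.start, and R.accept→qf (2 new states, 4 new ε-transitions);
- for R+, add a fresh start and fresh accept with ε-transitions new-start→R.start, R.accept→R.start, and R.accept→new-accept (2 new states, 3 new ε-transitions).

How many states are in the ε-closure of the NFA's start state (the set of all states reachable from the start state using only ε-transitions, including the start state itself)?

9

Let C(F) = |ε-closure(F.start)| within fragment F, and note whether F accepts ε. Symbol fragments have C = 1 and do not accept ε. Then:
  s ∪ r → C = 1 + 1 + 1 = 3 (the new accept is not ε-reachable since no branch accepts ε)
  (s ∪ r)* → new start has ε-edges to the inner start and to the new accept, so C = 2 + 3 = 5
  (s ∪ r)*s → C = 5 + 1 = 6 (closure spills across the concat boundary because the left factor accepts ε)
  ((s ∪ r)*s)+ → C = 1 + 6 = 7 (the body doesn't accept ε, so the new accept is not reached)
  ((s ∪ r)*s)+q → C equals the left operand's closure size = 7 (its accept is not ε-reachable, so the closure stops there)
  ((s ∪ r)*s)+q ∪ p → C = 1 + 7 + 1 = 9 (the new accept is not ε-reachable since no branch accepts ε)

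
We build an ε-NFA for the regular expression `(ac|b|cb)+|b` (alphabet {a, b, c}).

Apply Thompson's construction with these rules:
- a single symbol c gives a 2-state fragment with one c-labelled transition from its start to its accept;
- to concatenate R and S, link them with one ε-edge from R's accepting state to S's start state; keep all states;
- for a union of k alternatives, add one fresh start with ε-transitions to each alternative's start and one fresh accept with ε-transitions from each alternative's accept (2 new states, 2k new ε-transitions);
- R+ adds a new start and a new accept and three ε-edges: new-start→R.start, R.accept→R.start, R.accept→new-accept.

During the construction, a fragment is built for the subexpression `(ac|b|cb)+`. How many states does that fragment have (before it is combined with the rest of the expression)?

14

Fragment for `(ac|b|cb)+`:
Each of the 5 symbol leaves contributes a 2-state fragment.
  ac = 4 states
  cb = 4 states
  ac|b|cb = 12 states
  (ac|b|cb)+ = 14 states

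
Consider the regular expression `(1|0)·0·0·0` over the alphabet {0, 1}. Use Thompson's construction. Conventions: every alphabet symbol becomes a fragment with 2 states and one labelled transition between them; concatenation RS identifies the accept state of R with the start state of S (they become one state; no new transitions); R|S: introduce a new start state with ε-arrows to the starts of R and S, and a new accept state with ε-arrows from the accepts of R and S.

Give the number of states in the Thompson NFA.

9

Per subexpression:
Each of the 5 symbol leaves contributes a 2-state fragment.
  1|0 → 6 states
  (1|0)·0·0·0 → 9 states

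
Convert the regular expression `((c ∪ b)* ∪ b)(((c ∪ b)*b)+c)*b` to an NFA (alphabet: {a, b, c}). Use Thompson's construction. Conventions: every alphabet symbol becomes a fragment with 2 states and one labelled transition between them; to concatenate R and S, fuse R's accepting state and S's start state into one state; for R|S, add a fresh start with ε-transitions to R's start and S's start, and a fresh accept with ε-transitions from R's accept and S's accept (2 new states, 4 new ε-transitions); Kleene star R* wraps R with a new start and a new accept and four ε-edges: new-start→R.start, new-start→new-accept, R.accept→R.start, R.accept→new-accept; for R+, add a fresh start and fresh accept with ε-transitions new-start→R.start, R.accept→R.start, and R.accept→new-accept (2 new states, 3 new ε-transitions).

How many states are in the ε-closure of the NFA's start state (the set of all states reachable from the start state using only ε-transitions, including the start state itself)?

15

Compute the ε-closure size of each fragment's start state recursively; a symbol fragment's start has no outgoing ε-edge, so its closure is just itself (size 1).
  c ∪ b → new start ε-reaches every alternative's start; none of them accept ε, so the new accept is not reached: |ε-closure| = 1 + 1 + 1 = 3
  (c ∪ b)* → |ε-closure| = 1 (new start) + 3 (body) + 1 (new accept) = 5
  (c ∪ b)* ∪ b → |ε-closure| = 1 (new start) + (5 + 1) + 1 (new accept, since some branch ε-reaches its own accept) = 8
  c ∪ b → |ε-closure| = 1 + 1 + 1 = 3 (the new accept is not ε-reachable since no branch accepts ε)
  (c ∪ b)* → new start has ε-edges to the inner start and to the new accept, so |ε-closure| = 2 + 3 = 5
  (c ∪ b)*b → |ε-closure| = 5 + (1−1) = 5 (closure spills across the concat boundary because the left factor accepts ε)
  ((c ∪ b)*b)+ → |ε-closure| = 1 + 5 = 6 (the body doesn't accept ε, so the new accept is not reached)
  ((c ∪ b)*b)+c → |ε-closure| equals the left operand's closure size = 6 (its accept is not ε-reachable, so the closure stops there)
  (((c ∪ b)*b)+c)* → new start has ε-edges to the inner start and to the new accept, so |ε-closure| = 2 + 6 = 8
  ((c ∪ b)* ∪ b)(((c ∪ b)*b)+c)*b → the left operand accepts ε, so the closure extends into the next operand (the shared merged state is already counted); |ε-closure| = 8 + (8−1) + (1−1) = 15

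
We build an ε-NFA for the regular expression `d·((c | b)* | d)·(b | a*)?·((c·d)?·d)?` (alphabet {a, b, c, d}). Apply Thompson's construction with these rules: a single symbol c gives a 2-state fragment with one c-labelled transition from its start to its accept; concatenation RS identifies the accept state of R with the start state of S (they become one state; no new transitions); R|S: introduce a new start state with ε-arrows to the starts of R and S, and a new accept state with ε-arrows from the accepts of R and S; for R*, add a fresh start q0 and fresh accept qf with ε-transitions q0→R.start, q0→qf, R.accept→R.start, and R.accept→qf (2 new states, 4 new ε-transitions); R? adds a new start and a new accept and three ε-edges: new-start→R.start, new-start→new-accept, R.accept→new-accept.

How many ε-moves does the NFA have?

29

By structural recursion:
Each of the 9 symbol leaves contributes 0 ε-transitions.
  c | b = 4 ε-transitions
  (c | b)* = 8 ε-transitions
  (c | b)* | d = 12 ε-transitions
  a* = 4 ε-transitions
  b | a* = 8 ε-transitions
  (b | a*)? = 11 ε-transitions
  c·d = 0 ε-transitions
  (c·d)? = 3 ε-transitions
  (c·d)?·d = 3 ε-transitions
  ((c·d)?·d)? = 6 ε-transitions
  d·((c | b)* | d)·(b | a*)?·((c·d)?·d)? = 29 ε-transitions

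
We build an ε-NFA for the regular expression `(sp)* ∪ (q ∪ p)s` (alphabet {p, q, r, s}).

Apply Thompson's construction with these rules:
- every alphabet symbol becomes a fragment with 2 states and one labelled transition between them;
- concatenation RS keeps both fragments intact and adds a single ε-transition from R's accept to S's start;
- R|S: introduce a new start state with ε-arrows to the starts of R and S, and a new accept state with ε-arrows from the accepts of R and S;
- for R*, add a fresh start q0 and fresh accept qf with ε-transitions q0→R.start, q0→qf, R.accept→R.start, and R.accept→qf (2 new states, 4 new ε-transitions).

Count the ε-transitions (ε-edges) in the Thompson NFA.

By structural recursion:
Each of the 5 symbol leaves contributes 0 ε-transitions.
  sp : 1 ε-transition
  (sp)* : 5 ε-transitions
  q ∪ p : 4 ε-transitions
  (q ∪ p)s : 5 ε-transitions
  (sp)* ∪ (q ∪ p)s : 14 ε-transitions

14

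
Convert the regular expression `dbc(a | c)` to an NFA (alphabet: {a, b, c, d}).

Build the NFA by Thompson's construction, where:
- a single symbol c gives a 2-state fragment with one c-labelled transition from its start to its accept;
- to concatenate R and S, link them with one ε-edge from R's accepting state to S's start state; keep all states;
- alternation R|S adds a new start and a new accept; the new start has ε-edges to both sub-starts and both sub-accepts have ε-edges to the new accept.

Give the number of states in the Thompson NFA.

12

Bottom-up over the parse tree:
Each of the 5 symbol leaves contributes a 2-state fragment.
  a | c → 6 states
  dbc(a | c) → 12 states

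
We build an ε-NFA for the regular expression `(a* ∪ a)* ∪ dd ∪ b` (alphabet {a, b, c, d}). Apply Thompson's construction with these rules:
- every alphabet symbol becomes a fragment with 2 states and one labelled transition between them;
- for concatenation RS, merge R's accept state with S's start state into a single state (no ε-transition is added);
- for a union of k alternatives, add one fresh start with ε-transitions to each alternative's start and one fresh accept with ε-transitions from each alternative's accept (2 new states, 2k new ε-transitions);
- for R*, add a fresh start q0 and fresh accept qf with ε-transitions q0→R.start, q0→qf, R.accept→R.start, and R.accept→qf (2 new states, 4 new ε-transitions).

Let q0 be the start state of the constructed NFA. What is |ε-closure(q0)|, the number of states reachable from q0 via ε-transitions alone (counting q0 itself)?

12

Let C(F) = |ε-closure(F.start)| within fragment F, and note whether F accepts ε. Symbol fragments have C = 1 and do not accept ε. Then:
  a* → |closure| = 1 (new start) + 1 (body) + 1 (new accept) = 3
  a* ∪ a → new start ε-reaches every alternative's start; at least one alternative accepts ε, so the union's new accept is reached too: |closure| = 1 + 3 + 1 + 1 = 6
  (a* ∪ a)* → new start has ε-edges to the inner start and to the new accept, so |closure| = 2 + 6 = 8
  dd → |closure| equals the left operand's closure size = 1 (its accept is not ε-reachable, so the closure stops there)
  (a* ∪ a)* ∪ dd ∪ b → |closure| = 1 (new start) + (8 + 1 + 1) + 1 (new accept, since some branch ε-reaches its own accept) = 12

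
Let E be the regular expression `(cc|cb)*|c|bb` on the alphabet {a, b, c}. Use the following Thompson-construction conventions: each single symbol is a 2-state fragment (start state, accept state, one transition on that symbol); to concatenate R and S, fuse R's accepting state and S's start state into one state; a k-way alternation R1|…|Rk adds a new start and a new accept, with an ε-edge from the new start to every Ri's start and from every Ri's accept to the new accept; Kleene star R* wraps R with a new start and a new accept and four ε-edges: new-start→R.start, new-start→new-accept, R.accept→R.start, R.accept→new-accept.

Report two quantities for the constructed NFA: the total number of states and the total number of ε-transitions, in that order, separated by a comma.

Bottom-up over the parse tree:
Each of the 7 symbol leaves contributes 2 states and 0 ε-transitions.
  cc — 3 states, 0 ε-transitions
  cb — 3 states, 0 ε-transitions
  cc|cb — 8 states, 4 ε-transitions
  (cc|cb)* — 10 states, 8 ε-transitions
  bb — 3 states, 0 ε-transitions
  (cc|cb)*|c|bb — 17 states, 14 ε-transitions

17, 14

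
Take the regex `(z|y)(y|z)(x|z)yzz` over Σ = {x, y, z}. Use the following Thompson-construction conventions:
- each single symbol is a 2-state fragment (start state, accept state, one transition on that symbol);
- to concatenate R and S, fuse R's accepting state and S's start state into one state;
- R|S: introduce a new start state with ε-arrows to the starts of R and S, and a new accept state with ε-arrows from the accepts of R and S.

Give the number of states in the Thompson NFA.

Bottom-up over the parse tree:
Each of the 9 symbol leaves contributes a 2-state fragment.
  z|y : 6 states
  y|z : 6 states
  x|z : 6 states
  (z|y)(y|z)(x|z)yzz : 19 states

19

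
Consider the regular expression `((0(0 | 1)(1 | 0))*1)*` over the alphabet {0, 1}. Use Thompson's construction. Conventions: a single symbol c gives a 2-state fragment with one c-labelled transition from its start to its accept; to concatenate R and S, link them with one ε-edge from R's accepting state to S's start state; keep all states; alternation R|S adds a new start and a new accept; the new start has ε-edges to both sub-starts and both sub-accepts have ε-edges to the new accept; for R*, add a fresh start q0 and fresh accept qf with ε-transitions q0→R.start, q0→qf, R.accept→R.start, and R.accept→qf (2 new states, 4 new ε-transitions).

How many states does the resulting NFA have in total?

20

Bottom-up over the parse tree:
Each of the 6 symbol leaves contributes a 2-state fragment.
  0 | 1 = 6 states
  1 | 0 = 6 states
  0(0 | 1)(1 | 0) = 14 states
  (0(0 | 1)(1 | 0))* = 16 states
  (0(0 | 1)(1 | 0))*1 = 18 states
  ((0(0 | 1)(1 | 0))*1)* = 20 states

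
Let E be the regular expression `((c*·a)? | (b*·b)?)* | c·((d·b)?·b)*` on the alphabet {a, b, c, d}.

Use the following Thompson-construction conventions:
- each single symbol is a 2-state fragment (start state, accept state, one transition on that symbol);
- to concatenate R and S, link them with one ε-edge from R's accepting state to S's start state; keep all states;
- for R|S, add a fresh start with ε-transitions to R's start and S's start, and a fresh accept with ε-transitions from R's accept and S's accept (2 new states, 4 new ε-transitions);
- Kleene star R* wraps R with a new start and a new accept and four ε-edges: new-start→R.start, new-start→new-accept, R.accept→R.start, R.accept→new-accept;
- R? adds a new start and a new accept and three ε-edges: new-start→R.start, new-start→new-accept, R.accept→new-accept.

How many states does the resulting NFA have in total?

34

By structural recursion:
Each of the 8 symbol leaves contributes a 2-state fragment.
  c* — 4 states
  c*·a — 6 states
  (c*·a)? — 8 states
  b* — 4 states
  b*·b — 6 states
  (b*·b)? — 8 states
  (c*·a)? | (b*·b)? — 18 states
  ((c*·a)? | (b*·b)?)* — 20 states
  d·b — 4 states
  (d·b)? — 6 states
  (d·b)?·b — 8 states
  ((d·b)?·b)* — 10 states
  c·((d·b)?·b)* — 12 states
  ((c*·a)? | (b*·b)?)* | c·((d·b)?·b)* — 34 states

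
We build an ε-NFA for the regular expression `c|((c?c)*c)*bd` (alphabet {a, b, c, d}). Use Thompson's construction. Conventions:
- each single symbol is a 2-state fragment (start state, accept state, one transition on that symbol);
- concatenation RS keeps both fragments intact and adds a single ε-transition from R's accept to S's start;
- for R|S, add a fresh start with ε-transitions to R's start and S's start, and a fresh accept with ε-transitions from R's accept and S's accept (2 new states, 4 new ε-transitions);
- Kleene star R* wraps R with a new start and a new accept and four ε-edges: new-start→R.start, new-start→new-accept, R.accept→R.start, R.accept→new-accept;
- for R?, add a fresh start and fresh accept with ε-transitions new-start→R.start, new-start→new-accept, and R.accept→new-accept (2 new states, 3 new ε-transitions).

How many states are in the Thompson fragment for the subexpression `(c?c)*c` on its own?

Fragment for `(c?c)*c`:
Each of the 3 symbol leaves contributes a 2-state fragment.
  c? → 4 states
  c?c → 6 states
  (c?c)* → 8 states
  (c?c)*c → 10 states

10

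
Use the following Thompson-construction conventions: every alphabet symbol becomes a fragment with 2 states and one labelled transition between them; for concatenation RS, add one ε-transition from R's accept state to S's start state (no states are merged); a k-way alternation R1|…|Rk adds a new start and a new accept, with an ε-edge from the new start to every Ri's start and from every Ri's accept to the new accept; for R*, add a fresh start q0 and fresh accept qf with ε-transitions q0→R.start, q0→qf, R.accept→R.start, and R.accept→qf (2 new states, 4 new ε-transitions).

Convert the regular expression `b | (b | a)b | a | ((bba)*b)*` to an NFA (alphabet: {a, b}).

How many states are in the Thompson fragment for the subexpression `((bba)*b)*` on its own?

12

Fragment for `((bba)*b)*`:
Each of the 4 symbol leaves contributes a 2-state fragment.
  bba = 6 states
  (bba)* = 8 states
  (bba)*b = 10 states
  ((bba)*b)* = 12 states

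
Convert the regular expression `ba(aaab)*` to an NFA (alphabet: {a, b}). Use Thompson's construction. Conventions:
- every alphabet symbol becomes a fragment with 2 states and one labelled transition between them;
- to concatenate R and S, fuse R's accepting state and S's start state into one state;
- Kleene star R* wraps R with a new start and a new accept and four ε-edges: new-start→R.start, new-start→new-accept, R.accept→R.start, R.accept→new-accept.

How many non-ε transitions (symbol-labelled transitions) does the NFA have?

6

Per subexpression:
Each of the 6 symbol leaves contributes exactly 1 symbol transition.
  aaab : 4 symbol transitions
  (aaab)* : 4 symbol transitions
  ba(aaab)* : 6 symbol transitions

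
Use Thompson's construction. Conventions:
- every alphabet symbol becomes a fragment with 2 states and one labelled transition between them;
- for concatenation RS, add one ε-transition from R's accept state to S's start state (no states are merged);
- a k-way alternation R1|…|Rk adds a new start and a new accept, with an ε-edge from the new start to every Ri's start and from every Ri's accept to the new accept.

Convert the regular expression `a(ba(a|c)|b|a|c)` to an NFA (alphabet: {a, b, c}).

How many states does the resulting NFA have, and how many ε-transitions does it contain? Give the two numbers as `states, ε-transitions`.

20, 15

Recursing over subexpressions:
Each of the 8 symbol leaves contributes 2 states and 0 ε-transitions.
  a|c = 6 states, 4 ε-transitions
  ba(a|c) = 10 states, 6 ε-transitions
  ba(a|c)|b|a|c = 18 states, 14 ε-transitions
  a(ba(a|c)|b|a|c) = 20 states, 15 ε-transitions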